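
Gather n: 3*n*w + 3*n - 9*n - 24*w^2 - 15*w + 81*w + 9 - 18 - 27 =n*(3*w - 6) - 24*w^2 + 66*w - 36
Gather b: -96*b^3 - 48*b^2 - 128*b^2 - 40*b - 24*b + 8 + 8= -96*b^3 - 176*b^2 - 64*b + 16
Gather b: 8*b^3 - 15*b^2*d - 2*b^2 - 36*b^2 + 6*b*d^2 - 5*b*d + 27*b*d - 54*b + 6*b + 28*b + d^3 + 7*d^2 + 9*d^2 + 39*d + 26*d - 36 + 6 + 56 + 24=8*b^3 + b^2*(-15*d - 38) + b*(6*d^2 + 22*d - 20) + d^3 + 16*d^2 + 65*d + 50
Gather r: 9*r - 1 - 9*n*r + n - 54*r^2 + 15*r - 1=n - 54*r^2 + r*(24 - 9*n) - 2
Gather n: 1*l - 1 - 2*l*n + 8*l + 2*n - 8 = 9*l + n*(2 - 2*l) - 9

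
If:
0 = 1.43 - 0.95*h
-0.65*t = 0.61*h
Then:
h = 1.51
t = -1.41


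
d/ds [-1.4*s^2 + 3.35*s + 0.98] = 3.35 - 2.8*s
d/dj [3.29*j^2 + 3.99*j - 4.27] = 6.58*j + 3.99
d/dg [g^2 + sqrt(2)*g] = 2*g + sqrt(2)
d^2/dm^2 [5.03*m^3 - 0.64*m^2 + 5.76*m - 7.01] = 30.18*m - 1.28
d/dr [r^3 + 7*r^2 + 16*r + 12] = 3*r^2 + 14*r + 16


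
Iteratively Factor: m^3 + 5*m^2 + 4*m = (m + 4)*(m^2 + m) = m*(m + 4)*(m + 1)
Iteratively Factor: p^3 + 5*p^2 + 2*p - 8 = (p + 4)*(p^2 + p - 2) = (p + 2)*(p + 4)*(p - 1)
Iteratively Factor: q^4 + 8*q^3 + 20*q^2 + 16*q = (q + 2)*(q^3 + 6*q^2 + 8*q) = (q + 2)*(q + 4)*(q^2 + 2*q) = q*(q + 2)*(q + 4)*(q + 2)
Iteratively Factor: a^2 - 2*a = (a - 2)*(a)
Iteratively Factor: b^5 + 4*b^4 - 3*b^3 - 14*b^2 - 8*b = (b)*(b^4 + 4*b^3 - 3*b^2 - 14*b - 8) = b*(b + 4)*(b^3 - 3*b - 2) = b*(b + 1)*(b + 4)*(b^2 - b - 2) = b*(b - 2)*(b + 1)*(b + 4)*(b + 1)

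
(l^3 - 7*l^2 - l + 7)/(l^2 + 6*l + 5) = (l^2 - 8*l + 7)/(l + 5)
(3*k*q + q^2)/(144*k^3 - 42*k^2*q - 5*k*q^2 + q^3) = q*(3*k + q)/(144*k^3 - 42*k^2*q - 5*k*q^2 + q^3)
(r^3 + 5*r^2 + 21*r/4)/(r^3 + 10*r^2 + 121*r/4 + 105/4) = r/(r + 5)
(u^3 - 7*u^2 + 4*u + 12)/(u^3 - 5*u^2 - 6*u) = (u - 2)/u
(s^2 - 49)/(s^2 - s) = (s^2 - 49)/(s*(s - 1))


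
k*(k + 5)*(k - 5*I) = k^3 + 5*k^2 - 5*I*k^2 - 25*I*k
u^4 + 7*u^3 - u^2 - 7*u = u*(u - 1)*(u + 1)*(u + 7)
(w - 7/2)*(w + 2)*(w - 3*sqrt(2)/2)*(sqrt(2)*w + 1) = sqrt(2)*w^4 - 3*sqrt(2)*w^3/2 - 2*w^3 - 17*sqrt(2)*w^2/2 + 3*w^2 + 9*sqrt(2)*w/4 + 14*w + 21*sqrt(2)/2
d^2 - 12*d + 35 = (d - 7)*(d - 5)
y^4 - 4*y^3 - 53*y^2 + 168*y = y*(y - 8)*(y - 3)*(y + 7)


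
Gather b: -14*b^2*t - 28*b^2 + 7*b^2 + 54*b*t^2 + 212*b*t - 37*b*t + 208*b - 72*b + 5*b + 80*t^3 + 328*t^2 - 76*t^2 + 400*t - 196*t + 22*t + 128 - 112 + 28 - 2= b^2*(-14*t - 21) + b*(54*t^2 + 175*t + 141) + 80*t^3 + 252*t^2 + 226*t + 42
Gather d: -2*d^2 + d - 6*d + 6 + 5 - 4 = -2*d^2 - 5*d + 7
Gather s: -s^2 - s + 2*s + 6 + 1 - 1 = -s^2 + s + 6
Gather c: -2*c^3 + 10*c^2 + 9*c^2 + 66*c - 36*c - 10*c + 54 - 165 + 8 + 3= -2*c^3 + 19*c^2 + 20*c - 100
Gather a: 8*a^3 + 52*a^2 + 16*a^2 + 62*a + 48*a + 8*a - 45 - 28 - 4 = 8*a^3 + 68*a^2 + 118*a - 77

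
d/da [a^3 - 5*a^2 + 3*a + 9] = 3*a^2 - 10*a + 3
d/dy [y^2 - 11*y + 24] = 2*y - 11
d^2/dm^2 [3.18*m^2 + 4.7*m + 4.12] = 6.36000000000000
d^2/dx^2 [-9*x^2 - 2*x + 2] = -18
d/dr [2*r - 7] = 2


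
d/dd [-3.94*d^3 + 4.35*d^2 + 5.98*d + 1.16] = -11.82*d^2 + 8.7*d + 5.98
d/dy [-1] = 0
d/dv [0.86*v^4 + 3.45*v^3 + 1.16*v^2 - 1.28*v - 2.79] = 3.44*v^3 + 10.35*v^2 + 2.32*v - 1.28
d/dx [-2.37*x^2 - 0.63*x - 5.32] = -4.74*x - 0.63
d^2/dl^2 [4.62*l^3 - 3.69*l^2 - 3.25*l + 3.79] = 27.72*l - 7.38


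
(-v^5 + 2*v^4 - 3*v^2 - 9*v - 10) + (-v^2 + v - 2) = -v^5 + 2*v^4 - 4*v^2 - 8*v - 12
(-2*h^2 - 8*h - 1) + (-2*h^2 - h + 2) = -4*h^2 - 9*h + 1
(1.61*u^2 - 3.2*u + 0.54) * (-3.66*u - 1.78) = -5.8926*u^3 + 8.8462*u^2 + 3.7196*u - 0.9612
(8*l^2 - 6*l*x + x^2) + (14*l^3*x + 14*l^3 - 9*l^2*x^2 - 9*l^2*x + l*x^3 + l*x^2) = 14*l^3*x + 14*l^3 - 9*l^2*x^2 - 9*l^2*x + 8*l^2 + l*x^3 + l*x^2 - 6*l*x + x^2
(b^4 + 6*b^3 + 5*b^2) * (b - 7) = b^5 - b^4 - 37*b^3 - 35*b^2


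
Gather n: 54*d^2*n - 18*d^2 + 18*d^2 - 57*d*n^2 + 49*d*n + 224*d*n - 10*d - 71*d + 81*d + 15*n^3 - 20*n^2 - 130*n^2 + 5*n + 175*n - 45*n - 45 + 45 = 15*n^3 + n^2*(-57*d - 150) + n*(54*d^2 + 273*d + 135)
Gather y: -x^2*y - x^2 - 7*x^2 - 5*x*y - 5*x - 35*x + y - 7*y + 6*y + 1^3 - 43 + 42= -8*x^2 - 40*x + y*(-x^2 - 5*x)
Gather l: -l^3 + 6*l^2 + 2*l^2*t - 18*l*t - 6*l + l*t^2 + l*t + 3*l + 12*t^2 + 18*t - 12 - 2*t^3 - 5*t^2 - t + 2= -l^3 + l^2*(2*t + 6) + l*(t^2 - 17*t - 3) - 2*t^3 + 7*t^2 + 17*t - 10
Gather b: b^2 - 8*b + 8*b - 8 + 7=b^2 - 1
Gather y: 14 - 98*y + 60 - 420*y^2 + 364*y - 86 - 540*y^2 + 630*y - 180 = -960*y^2 + 896*y - 192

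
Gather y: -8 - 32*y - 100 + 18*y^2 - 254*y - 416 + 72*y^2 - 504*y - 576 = 90*y^2 - 790*y - 1100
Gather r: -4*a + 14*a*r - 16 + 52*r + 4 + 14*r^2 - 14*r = -4*a + 14*r^2 + r*(14*a + 38) - 12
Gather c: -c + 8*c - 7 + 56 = 7*c + 49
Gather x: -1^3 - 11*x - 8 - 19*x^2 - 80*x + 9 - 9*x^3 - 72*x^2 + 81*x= -9*x^3 - 91*x^2 - 10*x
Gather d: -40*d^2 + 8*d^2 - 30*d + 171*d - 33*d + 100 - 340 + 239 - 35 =-32*d^2 + 108*d - 36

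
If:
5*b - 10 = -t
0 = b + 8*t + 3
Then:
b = 83/39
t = -25/39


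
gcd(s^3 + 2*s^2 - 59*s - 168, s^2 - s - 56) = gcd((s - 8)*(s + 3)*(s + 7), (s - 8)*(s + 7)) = s^2 - s - 56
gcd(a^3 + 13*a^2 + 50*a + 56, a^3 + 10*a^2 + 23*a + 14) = a^2 + 9*a + 14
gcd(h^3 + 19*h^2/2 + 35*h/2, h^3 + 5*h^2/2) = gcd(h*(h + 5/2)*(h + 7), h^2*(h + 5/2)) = h^2 + 5*h/2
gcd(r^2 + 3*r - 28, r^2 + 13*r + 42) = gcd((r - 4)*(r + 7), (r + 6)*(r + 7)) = r + 7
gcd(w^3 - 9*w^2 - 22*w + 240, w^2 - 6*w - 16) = w - 8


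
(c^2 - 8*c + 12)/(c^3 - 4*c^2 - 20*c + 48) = 1/(c + 4)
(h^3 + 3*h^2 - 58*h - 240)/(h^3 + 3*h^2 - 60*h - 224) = (h^2 + 11*h + 30)/(h^2 + 11*h + 28)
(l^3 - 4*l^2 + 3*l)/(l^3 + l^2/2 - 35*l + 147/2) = 2*l*(l - 1)/(2*l^2 + 7*l - 49)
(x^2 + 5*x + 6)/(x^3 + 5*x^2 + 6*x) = 1/x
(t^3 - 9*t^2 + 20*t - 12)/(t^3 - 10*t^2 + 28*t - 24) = (t - 1)/(t - 2)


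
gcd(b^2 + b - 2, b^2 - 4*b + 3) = b - 1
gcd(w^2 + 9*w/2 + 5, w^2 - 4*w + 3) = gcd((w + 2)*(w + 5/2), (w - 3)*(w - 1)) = 1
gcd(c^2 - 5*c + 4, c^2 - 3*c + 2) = c - 1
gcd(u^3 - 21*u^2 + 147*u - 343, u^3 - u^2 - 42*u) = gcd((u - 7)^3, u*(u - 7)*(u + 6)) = u - 7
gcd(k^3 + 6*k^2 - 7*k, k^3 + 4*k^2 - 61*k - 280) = k + 7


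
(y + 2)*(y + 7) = y^2 + 9*y + 14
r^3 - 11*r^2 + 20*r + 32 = (r - 8)*(r - 4)*(r + 1)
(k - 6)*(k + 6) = k^2 - 36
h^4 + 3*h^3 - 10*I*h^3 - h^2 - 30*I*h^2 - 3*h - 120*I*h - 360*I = (h + 3)*(h - 8*I)*(h - 5*I)*(h + 3*I)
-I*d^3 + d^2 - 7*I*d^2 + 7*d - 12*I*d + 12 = (d + 3)*(d + 4)*(-I*d + 1)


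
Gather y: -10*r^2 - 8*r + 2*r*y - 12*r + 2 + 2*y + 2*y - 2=-10*r^2 - 20*r + y*(2*r + 4)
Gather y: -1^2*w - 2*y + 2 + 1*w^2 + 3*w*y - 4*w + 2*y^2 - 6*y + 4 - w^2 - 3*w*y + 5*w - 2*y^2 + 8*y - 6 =0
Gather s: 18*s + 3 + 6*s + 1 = 24*s + 4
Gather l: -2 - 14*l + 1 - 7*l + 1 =-21*l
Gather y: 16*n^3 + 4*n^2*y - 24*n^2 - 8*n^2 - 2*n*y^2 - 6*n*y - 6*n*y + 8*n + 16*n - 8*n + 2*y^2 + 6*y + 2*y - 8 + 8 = 16*n^3 - 32*n^2 + 16*n + y^2*(2 - 2*n) + y*(4*n^2 - 12*n + 8)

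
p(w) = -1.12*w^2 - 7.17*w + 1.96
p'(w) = -2.24*w - 7.17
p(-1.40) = 9.80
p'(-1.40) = -4.03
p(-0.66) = 6.20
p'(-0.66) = -5.69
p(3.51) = -37.01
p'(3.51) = -15.03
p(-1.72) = 10.98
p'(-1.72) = -3.32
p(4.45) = -52.13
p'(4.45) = -17.14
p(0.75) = -4.05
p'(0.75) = -8.85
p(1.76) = -14.13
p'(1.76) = -11.11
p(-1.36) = 9.64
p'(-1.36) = -4.12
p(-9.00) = -24.23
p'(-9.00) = 12.99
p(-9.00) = -24.23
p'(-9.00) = 12.99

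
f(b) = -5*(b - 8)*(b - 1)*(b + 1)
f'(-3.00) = -370.00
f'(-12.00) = -3115.00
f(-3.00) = 440.00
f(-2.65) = 320.70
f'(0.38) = 33.23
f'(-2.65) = -312.34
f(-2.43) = 255.79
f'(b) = -5*(b - 8)*(b - 1) - 5*(b - 8)*(b + 1) - 5*(b - 1)*(b + 1) = -15*b^2 + 80*b + 5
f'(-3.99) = -553.00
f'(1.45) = 89.46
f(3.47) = 250.08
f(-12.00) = 14300.00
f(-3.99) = 894.46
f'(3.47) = 101.99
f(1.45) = 36.11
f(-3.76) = 772.49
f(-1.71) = 93.42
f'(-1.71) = -175.66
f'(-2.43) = -277.97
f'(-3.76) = -507.86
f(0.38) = -32.60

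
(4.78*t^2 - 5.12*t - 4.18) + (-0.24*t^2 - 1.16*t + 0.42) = 4.54*t^2 - 6.28*t - 3.76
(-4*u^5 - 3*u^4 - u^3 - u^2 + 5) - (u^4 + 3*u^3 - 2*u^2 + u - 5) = -4*u^5 - 4*u^4 - 4*u^3 + u^2 - u + 10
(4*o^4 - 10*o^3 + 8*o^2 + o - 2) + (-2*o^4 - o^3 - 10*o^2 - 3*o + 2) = 2*o^4 - 11*o^3 - 2*o^2 - 2*o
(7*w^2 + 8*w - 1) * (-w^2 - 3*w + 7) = -7*w^4 - 29*w^3 + 26*w^2 + 59*w - 7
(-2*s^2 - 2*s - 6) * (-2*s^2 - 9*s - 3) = 4*s^4 + 22*s^3 + 36*s^2 + 60*s + 18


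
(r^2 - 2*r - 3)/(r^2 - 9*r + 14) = (r^2 - 2*r - 3)/(r^2 - 9*r + 14)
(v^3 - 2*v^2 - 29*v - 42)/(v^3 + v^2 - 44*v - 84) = (v + 3)/(v + 6)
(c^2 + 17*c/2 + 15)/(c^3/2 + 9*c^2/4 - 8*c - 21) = 2*(2*c + 5)/(2*c^2 - 3*c - 14)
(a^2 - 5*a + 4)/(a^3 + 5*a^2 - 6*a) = (a - 4)/(a*(a + 6))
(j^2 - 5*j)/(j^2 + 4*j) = (j - 5)/(j + 4)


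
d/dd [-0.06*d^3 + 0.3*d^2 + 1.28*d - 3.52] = -0.18*d^2 + 0.6*d + 1.28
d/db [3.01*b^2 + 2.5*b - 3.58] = 6.02*b + 2.5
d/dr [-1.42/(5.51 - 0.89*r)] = -1.2638/(0.89*r - 5.51)^2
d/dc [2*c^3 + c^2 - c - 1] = 6*c^2 + 2*c - 1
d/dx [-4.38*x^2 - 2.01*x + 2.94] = -8.76*x - 2.01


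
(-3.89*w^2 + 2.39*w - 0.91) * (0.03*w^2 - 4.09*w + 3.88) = -0.1167*w^4 + 15.9818*w^3 - 24.8956*w^2 + 12.9951*w - 3.5308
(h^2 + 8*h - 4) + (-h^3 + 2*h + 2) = -h^3 + h^2 + 10*h - 2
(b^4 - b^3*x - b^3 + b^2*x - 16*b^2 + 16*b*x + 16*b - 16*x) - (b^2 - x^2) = b^4 - b^3*x - b^3 + b^2*x - 17*b^2 + 16*b*x + 16*b + x^2 - 16*x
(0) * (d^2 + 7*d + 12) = 0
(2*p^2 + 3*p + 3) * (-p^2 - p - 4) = -2*p^4 - 5*p^3 - 14*p^2 - 15*p - 12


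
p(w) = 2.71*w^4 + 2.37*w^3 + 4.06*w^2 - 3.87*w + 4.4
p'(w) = 10.84*w^3 + 7.11*w^2 + 8.12*w - 3.87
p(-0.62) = 8.20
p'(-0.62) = -8.75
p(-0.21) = 5.38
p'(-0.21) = -5.36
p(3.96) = 866.34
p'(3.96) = 812.94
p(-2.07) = 58.54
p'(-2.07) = -86.36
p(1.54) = 31.97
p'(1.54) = 65.09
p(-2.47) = 103.88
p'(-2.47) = -143.90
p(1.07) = 11.36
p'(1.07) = 26.24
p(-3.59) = 411.10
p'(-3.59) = -442.93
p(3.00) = 312.83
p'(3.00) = 377.16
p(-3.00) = 208.07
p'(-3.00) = -256.92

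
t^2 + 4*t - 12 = (t - 2)*(t + 6)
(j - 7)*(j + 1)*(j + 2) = j^3 - 4*j^2 - 19*j - 14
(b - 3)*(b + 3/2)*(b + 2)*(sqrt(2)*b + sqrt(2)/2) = sqrt(2)*b^4 + sqrt(2)*b^3 - 29*sqrt(2)*b^2/4 - 51*sqrt(2)*b/4 - 9*sqrt(2)/2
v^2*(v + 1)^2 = v^4 + 2*v^3 + v^2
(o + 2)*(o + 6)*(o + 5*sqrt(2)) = o^3 + 5*sqrt(2)*o^2 + 8*o^2 + 12*o + 40*sqrt(2)*o + 60*sqrt(2)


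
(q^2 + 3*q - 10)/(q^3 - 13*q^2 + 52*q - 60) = (q + 5)/(q^2 - 11*q + 30)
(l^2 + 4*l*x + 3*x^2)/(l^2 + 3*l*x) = (l + x)/l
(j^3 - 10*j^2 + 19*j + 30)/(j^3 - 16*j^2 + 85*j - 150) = (j + 1)/(j - 5)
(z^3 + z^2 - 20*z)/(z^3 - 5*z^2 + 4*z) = (z + 5)/(z - 1)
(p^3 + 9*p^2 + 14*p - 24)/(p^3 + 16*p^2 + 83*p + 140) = (p^2 + 5*p - 6)/(p^2 + 12*p + 35)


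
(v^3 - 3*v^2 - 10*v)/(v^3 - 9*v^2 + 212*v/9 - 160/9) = 9*v*(v + 2)/(9*v^2 - 36*v + 32)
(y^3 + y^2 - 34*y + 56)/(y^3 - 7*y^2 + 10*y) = (y^2 + 3*y - 28)/(y*(y - 5))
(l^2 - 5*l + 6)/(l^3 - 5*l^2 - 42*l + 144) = (l - 2)/(l^2 - 2*l - 48)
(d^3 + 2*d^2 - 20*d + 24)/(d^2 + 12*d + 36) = (d^2 - 4*d + 4)/(d + 6)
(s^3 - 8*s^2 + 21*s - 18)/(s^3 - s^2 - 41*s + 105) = (s^2 - 5*s + 6)/(s^2 + 2*s - 35)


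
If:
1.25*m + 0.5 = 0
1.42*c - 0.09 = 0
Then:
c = 0.06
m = -0.40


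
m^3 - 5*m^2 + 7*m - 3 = (m - 3)*(m - 1)^2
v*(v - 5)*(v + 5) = v^3 - 25*v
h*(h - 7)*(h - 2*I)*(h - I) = h^4 - 7*h^3 - 3*I*h^3 - 2*h^2 + 21*I*h^2 + 14*h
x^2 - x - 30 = (x - 6)*(x + 5)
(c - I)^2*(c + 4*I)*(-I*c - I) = -I*c^4 + 2*c^3 - I*c^3 + 2*c^2 - 7*I*c^2 - 4*c - 7*I*c - 4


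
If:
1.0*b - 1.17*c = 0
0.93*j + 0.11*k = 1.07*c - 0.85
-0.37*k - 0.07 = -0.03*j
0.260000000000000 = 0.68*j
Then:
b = 1.30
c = 1.11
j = 0.38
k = -0.16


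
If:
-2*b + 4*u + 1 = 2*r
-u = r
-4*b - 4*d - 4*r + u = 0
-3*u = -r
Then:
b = 1/2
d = -1/2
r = 0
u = 0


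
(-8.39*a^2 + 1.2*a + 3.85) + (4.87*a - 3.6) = -8.39*a^2 + 6.07*a + 0.25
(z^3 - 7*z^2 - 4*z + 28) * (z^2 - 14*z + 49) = z^5 - 21*z^4 + 143*z^3 - 259*z^2 - 588*z + 1372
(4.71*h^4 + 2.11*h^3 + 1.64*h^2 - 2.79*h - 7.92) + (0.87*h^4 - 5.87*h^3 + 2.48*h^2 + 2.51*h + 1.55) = 5.58*h^4 - 3.76*h^3 + 4.12*h^2 - 0.28*h - 6.37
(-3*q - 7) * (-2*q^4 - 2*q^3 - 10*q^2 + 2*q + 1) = 6*q^5 + 20*q^4 + 44*q^3 + 64*q^2 - 17*q - 7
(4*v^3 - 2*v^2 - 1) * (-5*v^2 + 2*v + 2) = -20*v^5 + 18*v^4 + 4*v^3 + v^2 - 2*v - 2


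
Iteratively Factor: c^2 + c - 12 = (c - 3)*(c + 4)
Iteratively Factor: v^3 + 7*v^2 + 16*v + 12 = (v + 3)*(v^2 + 4*v + 4) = (v + 2)*(v + 3)*(v + 2)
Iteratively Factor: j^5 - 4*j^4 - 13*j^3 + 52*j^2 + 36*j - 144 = (j + 3)*(j^4 - 7*j^3 + 8*j^2 + 28*j - 48) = (j - 4)*(j + 3)*(j^3 - 3*j^2 - 4*j + 12) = (j - 4)*(j - 2)*(j + 3)*(j^2 - j - 6) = (j - 4)*(j - 3)*(j - 2)*(j + 3)*(j + 2)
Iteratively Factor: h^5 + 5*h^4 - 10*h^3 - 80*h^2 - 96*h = (h)*(h^4 + 5*h^3 - 10*h^2 - 80*h - 96) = h*(h - 4)*(h^3 + 9*h^2 + 26*h + 24) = h*(h - 4)*(h + 2)*(h^2 + 7*h + 12) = h*(h - 4)*(h + 2)*(h + 4)*(h + 3)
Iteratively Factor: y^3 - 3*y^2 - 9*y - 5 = (y + 1)*(y^2 - 4*y - 5) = (y - 5)*(y + 1)*(y + 1)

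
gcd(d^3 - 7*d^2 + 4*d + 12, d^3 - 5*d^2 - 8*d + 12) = d - 6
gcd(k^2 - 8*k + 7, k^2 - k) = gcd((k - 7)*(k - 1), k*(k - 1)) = k - 1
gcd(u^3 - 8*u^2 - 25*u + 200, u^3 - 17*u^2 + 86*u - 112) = u - 8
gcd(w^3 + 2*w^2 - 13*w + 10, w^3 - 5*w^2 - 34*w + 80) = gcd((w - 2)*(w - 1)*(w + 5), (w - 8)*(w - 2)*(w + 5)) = w^2 + 3*w - 10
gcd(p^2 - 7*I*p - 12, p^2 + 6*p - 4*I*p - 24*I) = p - 4*I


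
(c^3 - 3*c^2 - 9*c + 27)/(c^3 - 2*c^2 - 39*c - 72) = (c^2 - 6*c + 9)/(c^2 - 5*c - 24)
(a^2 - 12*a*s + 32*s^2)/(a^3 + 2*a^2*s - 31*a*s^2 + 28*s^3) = (-a + 8*s)/(-a^2 - 6*a*s + 7*s^2)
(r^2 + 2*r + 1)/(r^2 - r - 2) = (r + 1)/(r - 2)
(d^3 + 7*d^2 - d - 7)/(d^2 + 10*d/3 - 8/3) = 3*(d^3 + 7*d^2 - d - 7)/(3*d^2 + 10*d - 8)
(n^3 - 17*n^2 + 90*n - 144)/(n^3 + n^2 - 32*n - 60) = (n^2 - 11*n + 24)/(n^2 + 7*n + 10)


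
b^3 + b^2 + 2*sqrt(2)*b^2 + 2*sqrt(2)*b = b*(b + 1)*(b + 2*sqrt(2))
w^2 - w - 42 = (w - 7)*(w + 6)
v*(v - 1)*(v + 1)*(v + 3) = v^4 + 3*v^3 - v^2 - 3*v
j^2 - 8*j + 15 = (j - 5)*(j - 3)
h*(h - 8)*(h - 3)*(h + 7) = h^4 - 4*h^3 - 53*h^2 + 168*h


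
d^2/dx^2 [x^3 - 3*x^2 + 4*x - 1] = 6*x - 6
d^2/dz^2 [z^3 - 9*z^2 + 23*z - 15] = 6*z - 18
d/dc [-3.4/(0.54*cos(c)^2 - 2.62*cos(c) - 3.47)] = (8.908 - 3.672*cos(c))*sin(c)/(-0.54*cos(c)^2 + 2.62*cos(c) + 3.47)^2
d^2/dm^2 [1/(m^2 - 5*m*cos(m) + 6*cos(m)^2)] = ((m^2 - 5*m*cos(m) + 6*cos(m)^2)*(-5*m*cos(m) - 24*sin(m)^2 - 10*sin(m) + 10) + 2*(5*m*sin(m) + 2*m - 6*sin(2*m) - 5*cos(m))^2)/((m - 3*cos(m))^3*(m - 2*cos(m))^3)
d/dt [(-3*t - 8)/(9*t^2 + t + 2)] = (-27*t^2 - 3*t + (3*t + 8)*(18*t + 1) - 6)/(9*t^2 + t + 2)^2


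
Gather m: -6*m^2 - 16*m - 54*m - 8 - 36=-6*m^2 - 70*m - 44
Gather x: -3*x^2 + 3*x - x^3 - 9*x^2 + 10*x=-x^3 - 12*x^2 + 13*x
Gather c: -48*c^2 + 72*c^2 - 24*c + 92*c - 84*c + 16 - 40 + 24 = 24*c^2 - 16*c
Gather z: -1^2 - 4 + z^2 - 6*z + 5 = z^2 - 6*z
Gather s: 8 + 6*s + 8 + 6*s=12*s + 16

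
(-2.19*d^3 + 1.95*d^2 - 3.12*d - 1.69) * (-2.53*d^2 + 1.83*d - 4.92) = 5.5407*d^5 - 8.9412*d^4 + 22.2369*d^3 - 11.0279*d^2 + 12.2577*d + 8.3148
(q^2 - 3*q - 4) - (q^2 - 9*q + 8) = 6*q - 12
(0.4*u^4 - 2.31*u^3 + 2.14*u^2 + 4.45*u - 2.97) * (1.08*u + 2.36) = 0.432*u^5 - 1.5508*u^4 - 3.1404*u^3 + 9.8564*u^2 + 7.2944*u - 7.0092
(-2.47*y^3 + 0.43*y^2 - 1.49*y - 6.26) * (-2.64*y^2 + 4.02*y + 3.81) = 6.5208*y^5 - 11.0646*y^4 - 3.7485*y^3 + 12.1749*y^2 - 30.8421*y - 23.8506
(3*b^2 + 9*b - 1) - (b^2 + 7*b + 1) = 2*b^2 + 2*b - 2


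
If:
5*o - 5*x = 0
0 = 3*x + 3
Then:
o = -1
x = -1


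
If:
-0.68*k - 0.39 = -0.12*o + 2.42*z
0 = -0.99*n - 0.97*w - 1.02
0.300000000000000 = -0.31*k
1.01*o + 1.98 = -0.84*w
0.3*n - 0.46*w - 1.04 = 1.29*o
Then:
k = -0.97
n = 2.59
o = 1.12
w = -3.70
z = 0.17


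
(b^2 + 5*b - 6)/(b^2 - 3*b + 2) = (b + 6)/(b - 2)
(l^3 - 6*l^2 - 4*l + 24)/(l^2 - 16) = (l^3 - 6*l^2 - 4*l + 24)/(l^2 - 16)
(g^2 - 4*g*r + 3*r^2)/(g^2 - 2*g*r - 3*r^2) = (g - r)/(g + r)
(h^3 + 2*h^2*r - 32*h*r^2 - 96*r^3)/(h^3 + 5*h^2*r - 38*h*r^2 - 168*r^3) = (h + 4*r)/(h + 7*r)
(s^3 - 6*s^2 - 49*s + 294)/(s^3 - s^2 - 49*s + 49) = (s - 6)/(s - 1)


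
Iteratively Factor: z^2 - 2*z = (z - 2)*(z)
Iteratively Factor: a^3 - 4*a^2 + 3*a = (a - 1)*(a^2 - 3*a) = a*(a - 1)*(a - 3)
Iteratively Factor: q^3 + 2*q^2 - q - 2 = (q - 1)*(q^2 + 3*q + 2) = (q - 1)*(q + 2)*(q + 1)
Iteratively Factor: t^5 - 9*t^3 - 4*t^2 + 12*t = (t + 2)*(t^4 - 2*t^3 - 5*t^2 + 6*t) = t*(t + 2)*(t^3 - 2*t^2 - 5*t + 6) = t*(t + 2)^2*(t^2 - 4*t + 3) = t*(t - 1)*(t + 2)^2*(t - 3)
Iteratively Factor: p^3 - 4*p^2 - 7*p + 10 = (p + 2)*(p^2 - 6*p + 5) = (p - 1)*(p + 2)*(p - 5)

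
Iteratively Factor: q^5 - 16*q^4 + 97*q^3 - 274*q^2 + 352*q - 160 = (q - 1)*(q^4 - 15*q^3 + 82*q^2 - 192*q + 160) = (q - 4)*(q - 1)*(q^3 - 11*q^2 + 38*q - 40) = (q - 5)*(q - 4)*(q - 1)*(q^2 - 6*q + 8) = (q - 5)*(q - 4)^2*(q - 1)*(q - 2)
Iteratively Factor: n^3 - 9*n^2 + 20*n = (n - 5)*(n^2 - 4*n) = n*(n - 5)*(n - 4)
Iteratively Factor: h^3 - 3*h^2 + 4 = (h - 2)*(h^2 - h - 2) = (h - 2)*(h + 1)*(h - 2)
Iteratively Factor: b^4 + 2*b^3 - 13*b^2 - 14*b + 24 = (b + 2)*(b^3 - 13*b + 12) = (b + 2)*(b + 4)*(b^2 - 4*b + 3) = (b - 3)*(b + 2)*(b + 4)*(b - 1)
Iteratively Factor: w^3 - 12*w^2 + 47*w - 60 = (w - 4)*(w^2 - 8*w + 15) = (w - 5)*(w - 4)*(w - 3)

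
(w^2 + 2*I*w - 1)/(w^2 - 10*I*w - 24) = (-w^2 - 2*I*w + 1)/(-w^2 + 10*I*w + 24)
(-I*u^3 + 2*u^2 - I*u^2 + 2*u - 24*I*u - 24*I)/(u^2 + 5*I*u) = (-I*u^3 + u^2*(2 - I) + 2*u*(1 - 12*I) - 24*I)/(u*(u + 5*I))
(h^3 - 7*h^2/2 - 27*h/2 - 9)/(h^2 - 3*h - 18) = (2*h^2 + 5*h + 3)/(2*(h + 3))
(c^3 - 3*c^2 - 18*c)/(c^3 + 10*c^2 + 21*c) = (c - 6)/(c + 7)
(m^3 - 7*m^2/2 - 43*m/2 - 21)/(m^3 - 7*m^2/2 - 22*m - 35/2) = (2*m^2 + 7*m + 6)/(2*m^2 + 7*m + 5)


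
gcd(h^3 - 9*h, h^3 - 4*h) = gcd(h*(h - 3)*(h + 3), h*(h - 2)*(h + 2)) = h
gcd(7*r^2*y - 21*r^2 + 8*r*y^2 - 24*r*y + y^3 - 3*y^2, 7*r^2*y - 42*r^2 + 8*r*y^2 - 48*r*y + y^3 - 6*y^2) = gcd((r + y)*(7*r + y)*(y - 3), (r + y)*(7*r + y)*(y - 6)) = 7*r^2 + 8*r*y + y^2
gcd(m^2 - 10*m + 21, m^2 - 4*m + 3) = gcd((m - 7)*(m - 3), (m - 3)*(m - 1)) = m - 3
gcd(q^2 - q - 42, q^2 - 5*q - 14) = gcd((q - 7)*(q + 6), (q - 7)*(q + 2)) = q - 7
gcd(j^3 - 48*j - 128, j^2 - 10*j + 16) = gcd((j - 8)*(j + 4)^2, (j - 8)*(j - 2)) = j - 8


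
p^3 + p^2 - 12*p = p*(p - 3)*(p + 4)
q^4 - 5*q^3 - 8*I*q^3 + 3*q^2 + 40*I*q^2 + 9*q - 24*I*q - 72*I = (q - 3)^2*(q + 1)*(q - 8*I)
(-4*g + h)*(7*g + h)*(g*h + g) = -28*g^3*h - 28*g^3 + 3*g^2*h^2 + 3*g^2*h + g*h^3 + g*h^2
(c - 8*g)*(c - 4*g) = c^2 - 12*c*g + 32*g^2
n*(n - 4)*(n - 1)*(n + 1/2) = n^4 - 9*n^3/2 + 3*n^2/2 + 2*n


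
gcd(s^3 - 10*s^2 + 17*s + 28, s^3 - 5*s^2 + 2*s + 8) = s^2 - 3*s - 4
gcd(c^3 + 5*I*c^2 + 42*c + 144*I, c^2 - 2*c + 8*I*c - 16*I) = c + 8*I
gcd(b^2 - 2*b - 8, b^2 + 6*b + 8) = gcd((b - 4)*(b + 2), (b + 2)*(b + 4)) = b + 2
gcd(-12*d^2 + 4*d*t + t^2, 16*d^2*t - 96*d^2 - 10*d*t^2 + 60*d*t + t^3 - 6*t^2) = -2*d + t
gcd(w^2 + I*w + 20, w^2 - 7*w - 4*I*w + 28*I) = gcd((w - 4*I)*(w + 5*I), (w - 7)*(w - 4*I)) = w - 4*I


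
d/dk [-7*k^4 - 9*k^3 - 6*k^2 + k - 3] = -28*k^3 - 27*k^2 - 12*k + 1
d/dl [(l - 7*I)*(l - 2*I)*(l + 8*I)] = 3*l^2 - 2*I*l + 58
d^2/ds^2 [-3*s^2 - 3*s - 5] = -6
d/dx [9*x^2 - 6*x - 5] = 18*x - 6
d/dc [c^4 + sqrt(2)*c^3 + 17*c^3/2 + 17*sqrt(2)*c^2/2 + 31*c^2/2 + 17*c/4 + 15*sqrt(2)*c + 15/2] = 4*c^3 + 3*sqrt(2)*c^2 + 51*c^2/2 + 17*sqrt(2)*c + 31*c + 17/4 + 15*sqrt(2)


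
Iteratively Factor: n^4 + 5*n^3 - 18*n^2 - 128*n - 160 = (n + 2)*(n^3 + 3*n^2 - 24*n - 80) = (n - 5)*(n + 2)*(n^2 + 8*n + 16) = (n - 5)*(n + 2)*(n + 4)*(n + 4)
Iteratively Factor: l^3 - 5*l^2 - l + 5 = (l - 5)*(l^2 - 1) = (l - 5)*(l - 1)*(l + 1)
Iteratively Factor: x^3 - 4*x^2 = (x - 4)*(x^2) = x*(x - 4)*(x)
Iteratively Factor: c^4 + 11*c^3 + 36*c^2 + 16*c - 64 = (c + 4)*(c^3 + 7*c^2 + 8*c - 16) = (c + 4)^2*(c^2 + 3*c - 4) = (c + 4)^3*(c - 1)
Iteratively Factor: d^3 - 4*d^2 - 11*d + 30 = (d - 5)*(d^2 + d - 6) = (d - 5)*(d - 2)*(d + 3)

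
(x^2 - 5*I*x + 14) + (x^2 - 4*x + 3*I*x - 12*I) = 2*x^2 - 4*x - 2*I*x + 14 - 12*I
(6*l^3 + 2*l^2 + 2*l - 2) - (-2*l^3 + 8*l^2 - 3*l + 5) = 8*l^3 - 6*l^2 + 5*l - 7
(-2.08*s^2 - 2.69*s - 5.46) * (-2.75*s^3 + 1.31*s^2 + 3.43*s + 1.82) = 5.72*s^5 + 4.6727*s^4 + 4.3567*s^3 - 20.1649*s^2 - 23.6236*s - 9.9372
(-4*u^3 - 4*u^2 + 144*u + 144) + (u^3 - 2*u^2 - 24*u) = -3*u^3 - 6*u^2 + 120*u + 144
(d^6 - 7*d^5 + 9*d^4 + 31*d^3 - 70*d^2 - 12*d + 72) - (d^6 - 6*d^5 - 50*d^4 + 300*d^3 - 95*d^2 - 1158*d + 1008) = -d^5 + 59*d^4 - 269*d^3 + 25*d^2 + 1146*d - 936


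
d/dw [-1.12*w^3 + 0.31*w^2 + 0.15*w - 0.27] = -3.36*w^2 + 0.62*w + 0.15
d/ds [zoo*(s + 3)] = zoo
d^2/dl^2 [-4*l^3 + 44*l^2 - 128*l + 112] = 88 - 24*l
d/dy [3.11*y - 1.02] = 3.11000000000000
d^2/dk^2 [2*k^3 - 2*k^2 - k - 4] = 12*k - 4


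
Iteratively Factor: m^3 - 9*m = (m)*(m^2 - 9) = m*(m + 3)*(m - 3)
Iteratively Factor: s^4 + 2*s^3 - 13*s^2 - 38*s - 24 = (s + 2)*(s^3 - 13*s - 12) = (s - 4)*(s + 2)*(s^2 + 4*s + 3) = (s - 4)*(s + 1)*(s + 2)*(s + 3)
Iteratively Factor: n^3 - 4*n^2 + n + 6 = (n + 1)*(n^2 - 5*n + 6) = (n - 2)*(n + 1)*(n - 3)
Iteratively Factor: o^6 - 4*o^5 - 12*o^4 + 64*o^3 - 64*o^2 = (o - 2)*(o^5 - 2*o^4 - 16*o^3 + 32*o^2) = (o - 2)^2*(o^4 - 16*o^2) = o*(o - 2)^2*(o^3 - 16*o) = o*(o - 2)^2*(o + 4)*(o^2 - 4*o) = o*(o - 4)*(o - 2)^2*(o + 4)*(o)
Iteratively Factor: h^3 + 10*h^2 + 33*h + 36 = (h + 4)*(h^2 + 6*h + 9) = (h + 3)*(h + 4)*(h + 3)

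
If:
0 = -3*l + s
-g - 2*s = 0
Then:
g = -2*s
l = s/3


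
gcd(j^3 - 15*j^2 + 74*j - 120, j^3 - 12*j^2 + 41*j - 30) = j^2 - 11*j + 30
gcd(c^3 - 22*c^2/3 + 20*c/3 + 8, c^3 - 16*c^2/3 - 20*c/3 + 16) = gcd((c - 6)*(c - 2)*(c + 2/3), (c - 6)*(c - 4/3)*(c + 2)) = c - 6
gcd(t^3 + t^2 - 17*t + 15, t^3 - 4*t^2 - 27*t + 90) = t^2 + 2*t - 15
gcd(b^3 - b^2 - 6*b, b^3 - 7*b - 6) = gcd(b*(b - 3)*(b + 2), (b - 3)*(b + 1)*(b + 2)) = b^2 - b - 6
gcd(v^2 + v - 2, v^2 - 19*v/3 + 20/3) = 1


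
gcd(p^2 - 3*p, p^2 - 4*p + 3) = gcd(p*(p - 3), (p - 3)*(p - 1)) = p - 3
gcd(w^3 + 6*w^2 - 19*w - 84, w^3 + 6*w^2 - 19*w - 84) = w^3 + 6*w^2 - 19*w - 84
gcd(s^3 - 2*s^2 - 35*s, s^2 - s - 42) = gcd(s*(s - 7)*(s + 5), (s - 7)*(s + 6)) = s - 7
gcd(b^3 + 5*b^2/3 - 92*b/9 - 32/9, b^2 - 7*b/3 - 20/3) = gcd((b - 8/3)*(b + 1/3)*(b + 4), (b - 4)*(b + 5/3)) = 1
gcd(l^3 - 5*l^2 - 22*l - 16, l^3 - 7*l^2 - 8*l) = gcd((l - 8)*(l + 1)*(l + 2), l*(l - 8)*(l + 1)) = l^2 - 7*l - 8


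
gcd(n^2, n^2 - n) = n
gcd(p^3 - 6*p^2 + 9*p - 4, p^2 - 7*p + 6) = p - 1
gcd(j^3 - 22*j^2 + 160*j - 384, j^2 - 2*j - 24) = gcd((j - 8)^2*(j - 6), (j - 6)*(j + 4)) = j - 6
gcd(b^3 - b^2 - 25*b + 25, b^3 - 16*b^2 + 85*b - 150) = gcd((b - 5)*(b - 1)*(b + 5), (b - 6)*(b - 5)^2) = b - 5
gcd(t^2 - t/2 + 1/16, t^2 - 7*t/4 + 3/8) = t - 1/4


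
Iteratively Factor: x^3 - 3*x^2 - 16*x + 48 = (x - 3)*(x^2 - 16) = (x - 4)*(x - 3)*(x + 4)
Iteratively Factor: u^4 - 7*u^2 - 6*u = (u + 1)*(u^3 - u^2 - 6*u) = (u + 1)*(u + 2)*(u^2 - 3*u) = u*(u + 1)*(u + 2)*(u - 3)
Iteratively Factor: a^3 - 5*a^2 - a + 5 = (a - 5)*(a^2 - 1) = (a - 5)*(a - 1)*(a + 1)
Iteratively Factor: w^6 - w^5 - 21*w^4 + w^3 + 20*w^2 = (w - 5)*(w^5 + 4*w^4 - w^3 - 4*w^2) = w*(w - 5)*(w^4 + 4*w^3 - w^2 - 4*w) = w*(w - 5)*(w + 1)*(w^3 + 3*w^2 - 4*w) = w^2*(w - 5)*(w + 1)*(w^2 + 3*w - 4) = w^2*(w - 5)*(w + 1)*(w + 4)*(w - 1)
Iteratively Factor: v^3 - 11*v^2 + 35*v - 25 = (v - 5)*(v^2 - 6*v + 5) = (v - 5)^2*(v - 1)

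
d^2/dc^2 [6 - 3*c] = 0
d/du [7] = 0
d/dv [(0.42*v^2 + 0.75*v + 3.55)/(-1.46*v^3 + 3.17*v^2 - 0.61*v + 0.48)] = (0.6132*v^4 + 2.19*v^3 + 12.9153*v^2 - 22.1038*v + 2.5255)/(2.1316*v^6 - 9.2564*v^5 + 11.8301*v^4 - 5.269*v^3 + 3.4153*v^2 - 0.5856*v + 0.2304)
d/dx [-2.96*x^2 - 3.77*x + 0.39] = -5.92*x - 3.77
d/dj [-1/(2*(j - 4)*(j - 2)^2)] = (3*j - 10)/(2*(j - 4)^2*(j - 2)^3)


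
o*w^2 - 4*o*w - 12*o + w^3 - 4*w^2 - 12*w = (o + w)*(w - 6)*(w + 2)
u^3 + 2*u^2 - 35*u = u*(u - 5)*(u + 7)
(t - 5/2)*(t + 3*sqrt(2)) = t^2 - 5*t/2 + 3*sqrt(2)*t - 15*sqrt(2)/2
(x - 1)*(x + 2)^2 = x^3 + 3*x^2 - 4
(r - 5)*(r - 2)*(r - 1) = r^3 - 8*r^2 + 17*r - 10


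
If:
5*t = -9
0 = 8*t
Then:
No Solution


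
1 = 1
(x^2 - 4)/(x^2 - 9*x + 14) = (x + 2)/(x - 7)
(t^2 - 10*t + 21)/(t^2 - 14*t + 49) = (t - 3)/(t - 7)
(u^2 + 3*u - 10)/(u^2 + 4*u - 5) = (u - 2)/(u - 1)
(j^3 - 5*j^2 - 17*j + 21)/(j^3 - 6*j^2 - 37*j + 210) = (j^2 + 2*j - 3)/(j^2 + j - 30)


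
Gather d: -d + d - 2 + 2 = 0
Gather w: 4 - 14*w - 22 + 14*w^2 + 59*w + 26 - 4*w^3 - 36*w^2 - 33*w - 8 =-4*w^3 - 22*w^2 + 12*w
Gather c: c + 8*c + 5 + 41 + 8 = 9*c + 54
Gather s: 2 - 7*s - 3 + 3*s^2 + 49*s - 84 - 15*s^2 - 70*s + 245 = -12*s^2 - 28*s + 160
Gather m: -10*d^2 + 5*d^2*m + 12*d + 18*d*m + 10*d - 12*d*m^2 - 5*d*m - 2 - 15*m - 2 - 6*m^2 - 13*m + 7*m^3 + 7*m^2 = -10*d^2 + 22*d + 7*m^3 + m^2*(1 - 12*d) + m*(5*d^2 + 13*d - 28) - 4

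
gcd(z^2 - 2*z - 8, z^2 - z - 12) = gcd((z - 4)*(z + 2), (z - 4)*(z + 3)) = z - 4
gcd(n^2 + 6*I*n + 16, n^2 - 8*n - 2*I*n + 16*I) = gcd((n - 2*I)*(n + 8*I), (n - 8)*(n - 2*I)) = n - 2*I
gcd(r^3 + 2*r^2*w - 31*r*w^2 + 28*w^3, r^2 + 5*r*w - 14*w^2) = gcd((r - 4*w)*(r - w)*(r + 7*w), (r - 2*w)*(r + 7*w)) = r + 7*w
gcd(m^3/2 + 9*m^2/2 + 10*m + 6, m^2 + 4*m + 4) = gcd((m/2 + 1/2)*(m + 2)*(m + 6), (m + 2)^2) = m + 2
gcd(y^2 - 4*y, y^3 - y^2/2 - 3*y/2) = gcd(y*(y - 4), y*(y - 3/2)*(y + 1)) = y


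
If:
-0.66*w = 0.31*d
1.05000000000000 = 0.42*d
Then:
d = 2.50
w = -1.17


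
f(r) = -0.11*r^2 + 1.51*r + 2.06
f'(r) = 1.51 - 0.22*r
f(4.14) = 6.43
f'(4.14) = 0.60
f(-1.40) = -0.27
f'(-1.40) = 1.82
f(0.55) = 2.86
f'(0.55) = 1.39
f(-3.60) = -4.80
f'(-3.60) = 2.30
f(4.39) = 6.57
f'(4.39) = 0.54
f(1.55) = 4.14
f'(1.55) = 1.17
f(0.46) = 2.73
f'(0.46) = 1.41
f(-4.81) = -7.75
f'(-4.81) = 2.57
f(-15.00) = -45.34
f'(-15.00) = 4.81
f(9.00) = 6.74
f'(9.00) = -0.47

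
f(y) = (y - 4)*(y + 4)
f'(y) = 2*y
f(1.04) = -14.92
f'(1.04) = 2.08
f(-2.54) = -9.55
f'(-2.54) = -5.08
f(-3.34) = -4.84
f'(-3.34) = -6.68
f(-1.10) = -14.79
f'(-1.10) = -2.20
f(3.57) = -3.26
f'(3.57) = 7.14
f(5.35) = 12.62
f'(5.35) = 10.70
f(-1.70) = -13.11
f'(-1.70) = -3.40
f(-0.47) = -15.78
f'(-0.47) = -0.94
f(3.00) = -7.00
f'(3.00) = 6.00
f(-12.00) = 128.00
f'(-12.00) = -24.00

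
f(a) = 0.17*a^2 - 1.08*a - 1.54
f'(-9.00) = -4.14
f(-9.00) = 21.95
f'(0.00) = -1.08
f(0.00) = -1.54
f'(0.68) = -0.85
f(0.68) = -2.20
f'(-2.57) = -1.95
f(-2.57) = 2.36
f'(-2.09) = -1.79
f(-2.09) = 1.46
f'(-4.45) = -2.59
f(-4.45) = 6.63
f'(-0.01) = -1.08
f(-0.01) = -1.53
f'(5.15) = 0.67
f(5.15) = -2.59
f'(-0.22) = -1.15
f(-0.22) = -1.29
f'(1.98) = -0.41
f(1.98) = -3.01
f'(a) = 0.34*a - 1.08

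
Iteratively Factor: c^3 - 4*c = (c - 2)*(c^2 + 2*c) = (c - 2)*(c + 2)*(c)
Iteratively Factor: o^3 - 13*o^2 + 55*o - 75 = (o - 3)*(o^2 - 10*o + 25) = (o - 5)*(o - 3)*(o - 5)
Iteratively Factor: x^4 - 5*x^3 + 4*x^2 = (x)*(x^3 - 5*x^2 + 4*x) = x*(x - 4)*(x^2 - x) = x^2*(x - 4)*(x - 1)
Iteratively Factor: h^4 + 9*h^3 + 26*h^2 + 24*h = (h + 4)*(h^3 + 5*h^2 + 6*h) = (h + 3)*(h + 4)*(h^2 + 2*h) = (h + 2)*(h + 3)*(h + 4)*(h)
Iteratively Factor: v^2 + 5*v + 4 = (v + 4)*(v + 1)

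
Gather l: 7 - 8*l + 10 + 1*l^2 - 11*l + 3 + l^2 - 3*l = 2*l^2 - 22*l + 20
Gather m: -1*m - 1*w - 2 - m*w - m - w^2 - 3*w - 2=m*(-w - 2) - w^2 - 4*w - 4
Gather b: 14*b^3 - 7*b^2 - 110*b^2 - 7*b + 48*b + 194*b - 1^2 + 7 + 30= 14*b^3 - 117*b^2 + 235*b + 36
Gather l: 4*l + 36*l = 40*l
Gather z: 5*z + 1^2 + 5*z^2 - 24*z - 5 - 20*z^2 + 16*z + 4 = -15*z^2 - 3*z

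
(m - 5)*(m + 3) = m^2 - 2*m - 15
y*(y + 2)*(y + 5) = y^3 + 7*y^2 + 10*y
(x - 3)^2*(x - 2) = x^3 - 8*x^2 + 21*x - 18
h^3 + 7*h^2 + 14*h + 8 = (h + 1)*(h + 2)*(h + 4)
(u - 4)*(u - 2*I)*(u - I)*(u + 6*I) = u^4 - 4*u^3 + 3*I*u^3 + 16*u^2 - 12*I*u^2 - 64*u - 12*I*u + 48*I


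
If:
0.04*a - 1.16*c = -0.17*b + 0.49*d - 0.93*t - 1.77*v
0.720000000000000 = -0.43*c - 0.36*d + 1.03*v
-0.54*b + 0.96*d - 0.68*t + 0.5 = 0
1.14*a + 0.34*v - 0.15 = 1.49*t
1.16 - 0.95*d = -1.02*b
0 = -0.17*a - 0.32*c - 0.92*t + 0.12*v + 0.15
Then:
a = 0.03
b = -3.48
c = 0.64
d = -2.52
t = -0.06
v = 0.09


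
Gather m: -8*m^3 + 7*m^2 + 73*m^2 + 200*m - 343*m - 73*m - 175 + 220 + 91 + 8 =-8*m^3 + 80*m^2 - 216*m + 144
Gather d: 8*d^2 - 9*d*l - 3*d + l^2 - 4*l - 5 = 8*d^2 + d*(-9*l - 3) + l^2 - 4*l - 5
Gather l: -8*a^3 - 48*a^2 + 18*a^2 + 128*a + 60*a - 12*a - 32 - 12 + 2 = -8*a^3 - 30*a^2 + 176*a - 42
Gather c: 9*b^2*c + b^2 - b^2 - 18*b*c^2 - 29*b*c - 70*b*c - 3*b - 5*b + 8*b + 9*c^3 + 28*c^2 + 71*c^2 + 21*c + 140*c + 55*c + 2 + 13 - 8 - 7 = 9*c^3 + c^2*(99 - 18*b) + c*(9*b^2 - 99*b + 216)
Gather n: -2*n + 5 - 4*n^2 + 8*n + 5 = -4*n^2 + 6*n + 10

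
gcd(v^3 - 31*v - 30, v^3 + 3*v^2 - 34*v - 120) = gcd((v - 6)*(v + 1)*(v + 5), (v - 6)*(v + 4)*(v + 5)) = v^2 - v - 30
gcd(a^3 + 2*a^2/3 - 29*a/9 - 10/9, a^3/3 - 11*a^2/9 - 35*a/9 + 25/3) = a - 5/3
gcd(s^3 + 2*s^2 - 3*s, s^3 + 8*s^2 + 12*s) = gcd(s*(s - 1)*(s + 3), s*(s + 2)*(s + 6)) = s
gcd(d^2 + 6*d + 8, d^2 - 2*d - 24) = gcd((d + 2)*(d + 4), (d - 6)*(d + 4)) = d + 4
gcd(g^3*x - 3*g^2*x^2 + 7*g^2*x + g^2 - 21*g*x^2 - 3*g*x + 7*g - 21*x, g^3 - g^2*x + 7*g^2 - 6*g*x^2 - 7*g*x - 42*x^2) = -g^2 + 3*g*x - 7*g + 21*x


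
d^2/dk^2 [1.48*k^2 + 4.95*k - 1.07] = 2.96000000000000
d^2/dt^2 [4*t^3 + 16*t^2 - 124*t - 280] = 24*t + 32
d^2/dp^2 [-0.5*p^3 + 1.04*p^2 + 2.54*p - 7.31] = 2.08 - 3.0*p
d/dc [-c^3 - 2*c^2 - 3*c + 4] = -3*c^2 - 4*c - 3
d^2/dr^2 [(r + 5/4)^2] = 2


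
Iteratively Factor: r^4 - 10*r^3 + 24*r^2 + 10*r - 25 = (r + 1)*(r^3 - 11*r^2 + 35*r - 25) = (r - 5)*(r + 1)*(r^2 - 6*r + 5) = (r - 5)^2*(r + 1)*(r - 1)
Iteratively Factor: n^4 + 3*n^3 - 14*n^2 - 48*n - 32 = (n + 4)*(n^3 - n^2 - 10*n - 8) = (n + 2)*(n + 4)*(n^2 - 3*n - 4) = (n + 1)*(n + 2)*(n + 4)*(n - 4)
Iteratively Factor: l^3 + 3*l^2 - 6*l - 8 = (l + 4)*(l^2 - l - 2) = (l + 1)*(l + 4)*(l - 2)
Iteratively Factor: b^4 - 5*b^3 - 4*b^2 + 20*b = (b)*(b^3 - 5*b^2 - 4*b + 20) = b*(b - 5)*(b^2 - 4) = b*(b - 5)*(b + 2)*(b - 2)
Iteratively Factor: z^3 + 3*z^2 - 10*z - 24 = (z + 2)*(z^2 + z - 12) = (z - 3)*(z + 2)*(z + 4)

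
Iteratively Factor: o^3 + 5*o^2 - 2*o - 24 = (o + 4)*(o^2 + o - 6) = (o + 3)*(o + 4)*(o - 2)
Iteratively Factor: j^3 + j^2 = (j)*(j^2 + j) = j^2*(j + 1)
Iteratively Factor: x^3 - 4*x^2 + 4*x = (x - 2)*(x^2 - 2*x) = x*(x - 2)*(x - 2)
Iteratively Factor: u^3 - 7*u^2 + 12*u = (u)*(u^2 - 7*u + 12) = u*(u - 3)*(u - 4)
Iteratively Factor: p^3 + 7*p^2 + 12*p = (p)*(p^2 + 7*p + 12) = p*(p + 3)*(p + 4)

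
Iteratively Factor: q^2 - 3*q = (q)*(q - 3)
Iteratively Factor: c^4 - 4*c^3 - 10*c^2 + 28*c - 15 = (c + 3)*(c^3 - 7*c^2 + 11*c - 5) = (c - 1)*(c + 3)*(c^2 - 6*c + 5) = (c - 1)^2*(c + 3)*(c - 5)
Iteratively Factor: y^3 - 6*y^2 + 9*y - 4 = (y - 4)*(y^2 - 2*y + 1) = (y - 4)*(y - 1)*(y - 1)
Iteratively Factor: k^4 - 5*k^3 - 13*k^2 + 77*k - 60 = (k - 3)*(k^3 - 2*k^2 - 19*k + 20) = (k - 5)*(k - 3)*(k^2 + 3*k - 4) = (k - 5)*(k - 3)*(k + 4)*(k - 1)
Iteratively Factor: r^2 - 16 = (r + 4)*(r - 4)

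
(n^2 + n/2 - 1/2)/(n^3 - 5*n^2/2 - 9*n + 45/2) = (2*n^2 + n - 1)/(2*n^3 - 5*n^2 - 18*n + 45)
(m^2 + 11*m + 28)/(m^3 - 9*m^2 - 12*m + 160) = (m + 7)/(m^2 - 13*m + 40)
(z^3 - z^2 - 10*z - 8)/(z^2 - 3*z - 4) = z + 2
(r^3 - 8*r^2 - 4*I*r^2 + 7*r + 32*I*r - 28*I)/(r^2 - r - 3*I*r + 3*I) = (r^2 - r*(7 + 4*I) + 28*I)/(r - 3*I)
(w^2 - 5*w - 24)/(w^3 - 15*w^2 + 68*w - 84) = (w^2 - 5*w - 24)/(w^3 - 15*w^2 + 68*w - 84)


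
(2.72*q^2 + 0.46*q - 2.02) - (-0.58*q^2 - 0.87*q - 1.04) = 3.3*q^2 + 1.33*q - 0.98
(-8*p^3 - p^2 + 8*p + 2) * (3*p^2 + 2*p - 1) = -24*p^5 - 19*p^4 + 30*p^3 + 23*p^2 - 4*p - 2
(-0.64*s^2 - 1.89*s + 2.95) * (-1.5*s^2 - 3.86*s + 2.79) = 0.96*s^4 + 5.3054*s^3 + 1.0848*s^2 - 16.6601*s + 8.2305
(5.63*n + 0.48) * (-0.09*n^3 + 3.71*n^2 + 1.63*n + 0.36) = -0.5067*n^4 + 20.8441*n^3 + 10.9577*n^2 + 2.8092*n + 0.1728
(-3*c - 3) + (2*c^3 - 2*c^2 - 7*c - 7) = 2*c^3 - 2*c^2 - 10*c - 10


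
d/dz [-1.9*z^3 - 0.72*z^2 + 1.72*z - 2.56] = -5.7*z^2 - 1.44*z + 1.72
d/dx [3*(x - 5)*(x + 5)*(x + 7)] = 9*x^2 + 42*x - 75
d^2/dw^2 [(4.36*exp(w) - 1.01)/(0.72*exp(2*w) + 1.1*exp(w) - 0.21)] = (2.260224*exp(4*w) - 5.547456*exp(3*w) + 1.555632*exp(2*w) - 0.825788*exp(w) - 0.0410340000000001)*exp(w)/(0.373248*exp(6*w) + 1.71072*exp(5*w) + 2.287008*exp(4*w) + 0.33308*exp(3*w) - 0.667044*exp(2*w) + 0.14553*exp(w) - 0.009261)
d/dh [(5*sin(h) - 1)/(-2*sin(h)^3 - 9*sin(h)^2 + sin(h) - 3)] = (20*sin(h)^3 + 39*sin(h)^2 - 18*sin(h) - 14)*cos(h)/(2*sin(h)^3 + 9*sin(h)^2 - sin(h) + 3)^2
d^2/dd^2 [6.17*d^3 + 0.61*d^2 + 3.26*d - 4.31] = 37.02*d + 1.22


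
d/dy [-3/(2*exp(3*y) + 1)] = 18*exp(3*y)/(2*exp(3*y) + 1)^2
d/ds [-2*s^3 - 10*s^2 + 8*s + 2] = -6*s^2 - 20*s + 8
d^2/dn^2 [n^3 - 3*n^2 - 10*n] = 6*n - 6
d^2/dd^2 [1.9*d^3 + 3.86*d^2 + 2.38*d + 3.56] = 11.4*d + 7.72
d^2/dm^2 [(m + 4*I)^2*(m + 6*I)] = 6*m + 28*I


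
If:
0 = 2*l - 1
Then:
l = 1/2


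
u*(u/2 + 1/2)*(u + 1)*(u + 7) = u^4/2 + 9*u^3/2 + 15*u^2/2 + 7*u/2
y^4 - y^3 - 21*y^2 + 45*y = y*(y - 3)^2*(y + 5)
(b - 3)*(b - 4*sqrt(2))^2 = b^3 - 8*sqrt(2)*b^2 - 3*b^2 + 32*b + 24*sqrt(2)*b - 96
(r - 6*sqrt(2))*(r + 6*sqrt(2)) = r^2 - 72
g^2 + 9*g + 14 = (g + 2)*(g + 7)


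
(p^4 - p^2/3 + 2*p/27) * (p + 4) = p^5 + 4*p^4 - p^3/3 - 34*p^2/27 + 8*p/27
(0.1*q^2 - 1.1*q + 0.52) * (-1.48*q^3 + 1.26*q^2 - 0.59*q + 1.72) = -0.148*q^5 + 1.754*q^4 - 2.2146*q^3 + 1.4762*q^2 - 2.1988*q + 0.8944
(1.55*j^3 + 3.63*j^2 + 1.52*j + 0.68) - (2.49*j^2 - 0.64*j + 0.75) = 1.55*j^3 + 1.14*j^2 + 2.16*j - 0.07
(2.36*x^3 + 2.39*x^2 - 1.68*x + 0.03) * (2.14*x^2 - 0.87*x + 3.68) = 5.0504*x^5 + 3.0614*x^4 + 3.0103*x^3 + 10.321*x^2 - 6.2085*x + 0.1104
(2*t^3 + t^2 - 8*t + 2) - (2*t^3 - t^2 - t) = 2*t^2 - 7*t + 2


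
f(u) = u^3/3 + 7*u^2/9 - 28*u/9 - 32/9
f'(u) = u^2 + 14*u/9 - 28/9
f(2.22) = -2.98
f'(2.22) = 5.27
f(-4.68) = -6.13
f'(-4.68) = 11.51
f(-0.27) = -2.67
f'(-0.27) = -3.46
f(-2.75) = 3.95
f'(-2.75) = 0.17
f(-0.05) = -3.40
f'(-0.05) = -3.19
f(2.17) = -3.24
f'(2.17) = 4.97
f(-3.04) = 3.73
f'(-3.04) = 1.40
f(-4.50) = -4.18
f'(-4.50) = 10.14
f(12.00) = 647.11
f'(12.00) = 159.56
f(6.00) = 77.78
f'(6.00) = 42.22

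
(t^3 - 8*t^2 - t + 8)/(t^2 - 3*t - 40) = (t^2 - 1)/(t + 5)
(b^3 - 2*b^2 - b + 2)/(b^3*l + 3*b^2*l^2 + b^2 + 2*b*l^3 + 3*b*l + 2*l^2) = (b^3 - 2*b^2 - b + 2)/(b^3*l + 3*b^2*l^2 + b^2 + 2*b*l^3 + 3*b*l + 2*l^2)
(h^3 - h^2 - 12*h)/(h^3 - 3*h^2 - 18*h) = (h - 4)/(h - 6)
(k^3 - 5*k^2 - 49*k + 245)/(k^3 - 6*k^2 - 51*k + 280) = (k - 7)/(k - 8)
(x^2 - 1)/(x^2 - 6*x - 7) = (x - 1)/(x - 7)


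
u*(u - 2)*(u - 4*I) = u^3 - 2*u^2 - 4*I*u^2 + 8*I*u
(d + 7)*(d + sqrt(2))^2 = d^3 + 2*sqrt(2)*d^2 + 7*d^2 + 2*d + 14*sqrt(2)*d + 14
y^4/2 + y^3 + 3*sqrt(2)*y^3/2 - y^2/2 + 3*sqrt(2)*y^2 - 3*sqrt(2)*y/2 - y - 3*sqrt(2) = (y/2 + 1)*(y - 1)*(y + 1)*(y + 3*sqrt(2))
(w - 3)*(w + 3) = w^2 - 9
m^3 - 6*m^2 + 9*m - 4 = (m - 4)*(m - 1)^2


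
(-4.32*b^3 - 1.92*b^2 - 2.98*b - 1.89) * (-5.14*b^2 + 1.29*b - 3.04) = 22.2048*b^5 + 4.296*b^4 + 25.9732*b^3 + 11.7072*b^2 + 6.6211*b + 5.7456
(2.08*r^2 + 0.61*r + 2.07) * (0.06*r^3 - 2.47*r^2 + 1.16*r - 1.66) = 0.1248*r^5 - 5.101*r^4 + 1.0303*r^3 - 7.8581*r^2 + 1.3886*r - 3.4362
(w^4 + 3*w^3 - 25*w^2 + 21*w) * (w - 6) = w^5 - 3*w^4 - 43*w^3 + 171*w^2 - 126*w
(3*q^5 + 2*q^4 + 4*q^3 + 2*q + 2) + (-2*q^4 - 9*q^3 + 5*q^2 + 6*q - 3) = 3*q^5 - 5*q^3 + 5*q^2 + 8*q - 1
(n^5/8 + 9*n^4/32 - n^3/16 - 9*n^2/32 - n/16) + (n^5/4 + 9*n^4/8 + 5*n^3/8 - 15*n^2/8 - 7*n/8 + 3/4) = 3*n^5/8 + 45*n^4/32 + 9*n^3/16 - 69*n^2/32 - 15*n/16 + 3/4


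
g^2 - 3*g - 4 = (g - 4)*(g + 1)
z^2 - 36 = (z - 6)*(z + 6)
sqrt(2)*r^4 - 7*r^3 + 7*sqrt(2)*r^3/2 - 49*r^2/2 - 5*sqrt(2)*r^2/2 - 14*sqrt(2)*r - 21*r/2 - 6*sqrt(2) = (r + 3)*(r - 4*sqrt(2))*(r + sqrt(2)/2)*(sqrt(2)*r + sqrt(2)/2)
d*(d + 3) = d^2 + 3*d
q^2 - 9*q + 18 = (q - 6)*(q - 3)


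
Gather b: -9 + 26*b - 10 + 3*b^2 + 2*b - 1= 3*b^2 + 28*b - 20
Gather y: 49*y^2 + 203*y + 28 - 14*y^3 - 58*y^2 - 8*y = -14*y^3 - 9*y^2 + 195*y + 28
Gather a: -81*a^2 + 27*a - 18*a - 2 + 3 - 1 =-81*a^2 + 9*a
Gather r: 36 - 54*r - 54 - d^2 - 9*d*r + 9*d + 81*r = -d^2 + 9*d + r*(27 - 9*d) - 18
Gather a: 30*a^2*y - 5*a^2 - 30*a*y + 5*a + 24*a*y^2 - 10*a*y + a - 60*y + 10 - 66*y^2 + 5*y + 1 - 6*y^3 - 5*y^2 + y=a^2*(30*y - 5) + a*(24*y^2 - 40*y + 6) - 6*y^3 - 71*y^2 - 54*y + 11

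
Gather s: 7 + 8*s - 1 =8*s + 6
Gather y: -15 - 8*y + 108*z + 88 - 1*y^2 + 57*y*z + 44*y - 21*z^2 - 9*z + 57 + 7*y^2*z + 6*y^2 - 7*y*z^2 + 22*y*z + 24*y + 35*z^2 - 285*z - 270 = y^2*(7*z + 5) + y*(-7*z^2 + 79*z + 60) + 14*z^2 - 186*z - 140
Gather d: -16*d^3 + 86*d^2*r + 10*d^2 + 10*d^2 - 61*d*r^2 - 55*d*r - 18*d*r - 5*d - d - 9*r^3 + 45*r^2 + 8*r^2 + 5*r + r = -16*d^3 + d^2*(86*r + 20) + d*(-61*r^2 - 73*r - 6) - 9*r^3 + 53*r^2 + 6*r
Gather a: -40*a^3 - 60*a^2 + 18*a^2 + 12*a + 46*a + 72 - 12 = -40*a^3 - 42*a^2 + 58*a + 60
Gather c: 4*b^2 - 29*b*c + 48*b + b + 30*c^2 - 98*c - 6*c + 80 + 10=4*b^2 + 49*b + 30*c^2 + c*(-29*b - 104) + 90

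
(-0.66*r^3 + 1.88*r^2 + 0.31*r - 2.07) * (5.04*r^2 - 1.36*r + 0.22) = -3.3264*r^5 + 10.3728*r^4 - 1.1396*r^3 - 10.4408*r^2 + 2.8834*r - 0.4554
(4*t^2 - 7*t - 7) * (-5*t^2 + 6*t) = -20*t^4 + 59*t^3 - 7*t^2 - 42*t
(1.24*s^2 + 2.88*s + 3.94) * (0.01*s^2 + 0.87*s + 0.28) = 0.0124*s^4 + 1.1076*s^3 + 2.8922*s^2 + 4.2342*s + 1.1032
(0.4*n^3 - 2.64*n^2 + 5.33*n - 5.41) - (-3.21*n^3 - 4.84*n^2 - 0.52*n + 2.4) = 3.61*n^3 + 2.2*n^2 + 5.85*n - 7.81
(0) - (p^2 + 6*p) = -p^2 - 6*p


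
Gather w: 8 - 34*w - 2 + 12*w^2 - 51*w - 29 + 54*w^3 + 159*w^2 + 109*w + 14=54*w^3 + 171*w^2 + 24*w - 9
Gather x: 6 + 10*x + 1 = 10*x + 7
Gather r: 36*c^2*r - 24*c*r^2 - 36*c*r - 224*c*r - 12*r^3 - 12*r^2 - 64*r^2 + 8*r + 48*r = -12*r^3 + r^2*(-24*c - 76) + r*(36*c^2 - 260*c + 56)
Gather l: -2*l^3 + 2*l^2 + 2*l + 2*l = -2*l^3 + 2*l^2 + 4*l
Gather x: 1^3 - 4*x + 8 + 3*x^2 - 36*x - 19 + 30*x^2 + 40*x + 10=33*x^2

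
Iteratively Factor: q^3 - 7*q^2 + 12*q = (q - 3)*(q^2 - 4*q) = (q - 4)*(q - 3)*(q)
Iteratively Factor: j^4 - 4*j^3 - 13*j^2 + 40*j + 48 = (j + 3)*(j^3 - 7*j^2 + 8*j + 16) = (j - 4)*(j + 3)*(j^2 - 3*j - 4) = (j - 4)^2*(j + 3)*(j + 1)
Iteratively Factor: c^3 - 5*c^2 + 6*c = (c - 3)*(c^2 - 2*c) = (c - 3)*(c - 2)*(c)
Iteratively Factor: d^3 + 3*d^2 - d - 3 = (d - 1)*(d^2 + 4*d + 3) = (d - 1)*(d + 3)*(d + 1)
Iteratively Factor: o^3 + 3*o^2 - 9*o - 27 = (o - 3)*(o^2 + 6*o + 9) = (o - 3)*(o + 3)*(o + 3)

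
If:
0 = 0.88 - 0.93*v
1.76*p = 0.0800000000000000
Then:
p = 0.05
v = 0.95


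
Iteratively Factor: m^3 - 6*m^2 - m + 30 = (m - 5)*(m^2 - m - 6) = (m - 5)*(m + 2)*(m - 3)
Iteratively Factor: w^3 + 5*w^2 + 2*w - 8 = (w + 4)*(w^2 + w - 2) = (w + 2)*(w + 4)*(w - 1)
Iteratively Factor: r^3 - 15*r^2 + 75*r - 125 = (r - 5)*(r^2 - 10*r + 25) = (r - 5)^2*(r - 5)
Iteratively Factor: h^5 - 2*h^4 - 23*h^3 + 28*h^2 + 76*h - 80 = (h - 1)*(h^4 - h^3 - 24*h^2 + 4*h + 80) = (h - 2)*(h - 1)*(h^3 + h^2 - 22*h - 40) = (h - 5)*(h - 2)*(h - 1)*(h^2 + 6*h + 8) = (h - 5)*(h - 2)*(h - 1)*(h + 4)*(h + 2)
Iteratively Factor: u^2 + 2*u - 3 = (u + 3)*(u - 1)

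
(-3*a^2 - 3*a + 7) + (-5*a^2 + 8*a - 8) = -8*a^2 + 5*a - 1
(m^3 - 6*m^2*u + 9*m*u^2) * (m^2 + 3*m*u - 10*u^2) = m^5 - 3*m^4*u - 19*m^3*u^2 + 87*m^2*u^3 - 90*m*u^4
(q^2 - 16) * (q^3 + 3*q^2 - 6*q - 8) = q^5 + 3*q^4 - 22*q^3 - 56*q^2 + 96*q + 128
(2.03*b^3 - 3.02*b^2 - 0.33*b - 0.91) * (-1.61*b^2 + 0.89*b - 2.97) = -3.2683*b^5 + 6.6689*b^4 - 8.1856*b^3 + 10.1408*b^2 + 0.1702*b + 2.7027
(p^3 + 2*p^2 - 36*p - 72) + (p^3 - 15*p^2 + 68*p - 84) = 2*p^3 - 13*p^2 + 32*p - 156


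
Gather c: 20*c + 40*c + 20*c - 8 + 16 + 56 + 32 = 80*c + 96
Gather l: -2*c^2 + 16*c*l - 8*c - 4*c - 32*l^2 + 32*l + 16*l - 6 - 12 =-2*c^2 - 12*c - 32*l^2 + l*(16*c + 48) - 18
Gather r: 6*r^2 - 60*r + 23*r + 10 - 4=6*r^2 - 37*r + 6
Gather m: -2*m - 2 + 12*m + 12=10*m + 10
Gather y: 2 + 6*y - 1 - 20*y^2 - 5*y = -20*y^2 + y + 1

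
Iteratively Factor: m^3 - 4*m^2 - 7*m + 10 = (m - 1)*(m^2 - 3*m - 10) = (m - 5)*(m - 1)*(m + 2)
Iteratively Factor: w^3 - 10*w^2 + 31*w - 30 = (w - 2)*(w^2 - 8*w + 15) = (w - 3)*(w - 2)*(w - 5)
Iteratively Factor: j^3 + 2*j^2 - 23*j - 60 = (j - 5)*(j^2 + 7*j + 12) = (j - 5)*(j + 3)*(j + 4)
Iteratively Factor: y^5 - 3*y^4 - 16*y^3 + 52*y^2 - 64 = (y + 4)*(y^4 - 7*y^3 + 12*y^2 + 4*y - 16) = (y - 2)*(y + 4)*(y^3 - 5*y^2 + 2*y + 8) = (y - 2)^2*(y + 4)*(y^2 - 3*y - 4) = (y - 4)*(y - 2)^2*(y + 4)*(y + 1)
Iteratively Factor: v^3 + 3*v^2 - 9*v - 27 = (v + 3)*(v^2 - 9) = (v - 3)*(v + 3)*(v + 3)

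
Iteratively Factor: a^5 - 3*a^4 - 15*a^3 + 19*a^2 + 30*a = (a + 3)*(a^4 - 6*a^3 + 3*a^2 + 10*a) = (a - 2)*(a + 3)*(a^3 - 4*a^2 - 5*a) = a*(a - 2)*(a + 3)*(a^2 - 4*a - 5) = a*(a - 5)*(a - 2)*(a + 3)*(a + 1)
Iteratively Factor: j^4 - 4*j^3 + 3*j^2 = (j - 3)*(j^3 - j^2) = j*(j - 3)*(j^2 - j) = j*(j - 3)*(j - 1)*(j)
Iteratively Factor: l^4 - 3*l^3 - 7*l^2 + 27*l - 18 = (l - 1)*(l^3 - 2*l^2 - 9*l + 18) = (l - 3)*(l - 1)*(l^2 + l - 6) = (l - 3)*(l - 2)*(l - 1)*(l + 3)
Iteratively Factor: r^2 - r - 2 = (r + 1)*(r - 2)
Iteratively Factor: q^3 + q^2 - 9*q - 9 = (q + 3)*(q^2 - 2*q - 3) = (q - 3)*(q + 3)*(q + 1)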